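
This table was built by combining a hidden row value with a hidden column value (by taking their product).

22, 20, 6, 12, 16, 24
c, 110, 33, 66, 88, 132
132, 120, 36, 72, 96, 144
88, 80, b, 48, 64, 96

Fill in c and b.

c = 121, b = 24

Each row is a constant multiple of every other row — this is a multiplication table with the headers hidden.
Row 2 is 132/24 = 11/2 times row 1, so its entry in column 1 is 22 × 11/2 = 121.
Row 4 is 96/24 = 4/1 times row 1, so its entry in column 3 is 6 × 4/1 = 24.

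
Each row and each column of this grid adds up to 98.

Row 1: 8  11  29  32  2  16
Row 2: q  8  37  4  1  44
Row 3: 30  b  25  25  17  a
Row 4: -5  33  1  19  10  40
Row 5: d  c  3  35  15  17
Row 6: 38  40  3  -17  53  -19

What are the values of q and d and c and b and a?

q = 4, d = 23, c = 5, b = 1, a = 0

Row 2 has 8 + 37 + 4 + 1 + 44 = 94; the blank must be 98 − 94 = 4.
Column 1 has 8 + 4 + 30 − 5 + 38 = 75; the blank must be 98 − 75 = 23.
Column 6 has 16 + 44 + 40 + 17 − 19 = 98; the blank must be 98 − 98 = 0.
Row 3 has 30 + 25 + 25 + 17 + 0 = 97; the blank must be 98 − 97 = 1.
Row 5 has 23 + 3 + 35 + 15 + 17 = 93; the blank must be 98 − 93 = 5.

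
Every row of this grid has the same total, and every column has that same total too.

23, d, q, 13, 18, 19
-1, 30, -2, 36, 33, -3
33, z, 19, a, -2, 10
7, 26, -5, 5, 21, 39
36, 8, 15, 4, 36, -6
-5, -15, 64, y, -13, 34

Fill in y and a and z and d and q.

Rows 2 and 4 both sum to 93, so that's the common total.
Column 3 has -2 + 19 − 5 + 15 + 64 = 91; the blank must be 93 − 91 = 2.
Row 1 has 23 + 2 + 13 + 18 + 19 = 75; the blank must be 93 − 75 = 18.
Column 2 has 18 + 30 + 26 + 8 − 15 = 67; the blank must be 93 − 67 = 26.
Row 3 has 33 + 26 + 19 − 2 + 10 = 86; the blank must be 93 − 86 = 7.
Row 6 has -5 − 15 + 64 − 13 + 34 = 65; the blank must be 93 − 65 = 28.

y = 28, a = 7, z = 26, d = 18, q = 2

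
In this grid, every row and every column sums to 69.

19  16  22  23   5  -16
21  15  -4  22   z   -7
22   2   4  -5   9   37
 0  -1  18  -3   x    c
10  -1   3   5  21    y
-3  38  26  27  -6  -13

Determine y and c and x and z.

The known cells in row 5 total 38, leaving 69 − 38 = 31 for the blank.
The known cells in row 2 total 47, leaving 69 − 47 = 22 for the blank.
The known cells in column 5 total 51, leaving 69 − 51 = 18 for the blank.
The known cells in row 4 total 32, leaving 69 − 32 = 37 for the blank.

y = 31, c = 37, x = 18, z = 22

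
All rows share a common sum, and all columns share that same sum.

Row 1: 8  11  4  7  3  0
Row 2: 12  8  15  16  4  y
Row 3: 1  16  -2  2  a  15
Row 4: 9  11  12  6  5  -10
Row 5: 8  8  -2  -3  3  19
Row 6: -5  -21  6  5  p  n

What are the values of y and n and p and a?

Rows 1 and 4 both sum to 33, so that's the common total.
Row 3: 1 + 16 − 2 + 2 + 15 = 32, so its missing entry is 33 − 32 = 1.
Column 5: 3 + 4 + 1 + 5 + 3 = 16, so its missing entry is 33 − 16 = 17.
Row 6: -5 − 21 + 6 + 5 + 17 = 2, so its missing entry is 33 − 2 = 31.
Row 2: 12 + 8 + 15 + 16 + 4 = 55, so its missing entry is 33 − 55 = -22.

y = -22, n = 31, p = 17, a = 1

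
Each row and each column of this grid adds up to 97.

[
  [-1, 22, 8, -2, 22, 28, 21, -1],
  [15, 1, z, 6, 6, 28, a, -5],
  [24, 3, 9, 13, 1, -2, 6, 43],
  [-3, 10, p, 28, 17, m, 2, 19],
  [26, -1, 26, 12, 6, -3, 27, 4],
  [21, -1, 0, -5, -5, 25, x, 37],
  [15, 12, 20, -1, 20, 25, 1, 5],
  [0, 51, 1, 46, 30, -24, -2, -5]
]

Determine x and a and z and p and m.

x = 25, a = 17, z = 29, p = 4, m = 20

Row 6: 21 − 1 + 0 − 5 − 5 + 25 + 37 = 72, so its missing entry is 97 − 72 = 25.
Column 7: 21 + 6 + 2 + 27 + 25 + 1 − 2 = 80, so its missing entry is 97 − 80 = 17.
Row 2: 15 + 1 + 6 + 6 + 28 + 17 − 5 = 68, so its missing entry is 97 − 68 = 29.
Column 3: 8 + 29 + 9 + 26 + 0 + 20 + 1 = 93, so its missing entry is 97 − 93 = 4.
Row 4: -3 + 10 + 4 + 28 + 17 + 2 + 19 = 77, so its missing entry is 97 − 77 = 20.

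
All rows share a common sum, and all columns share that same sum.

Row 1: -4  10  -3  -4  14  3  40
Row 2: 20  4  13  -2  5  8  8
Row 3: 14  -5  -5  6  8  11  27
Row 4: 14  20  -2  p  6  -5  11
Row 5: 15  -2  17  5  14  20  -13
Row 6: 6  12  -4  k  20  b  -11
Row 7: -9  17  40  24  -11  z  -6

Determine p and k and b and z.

p = 12, k = 15, b = 18, z = 1

Rows 1 and 2 both sum to 56, so that's the common total.
The known cells in row 4 total 44, leaving 56 − 44 = 12 for the blank.
The known cells in column 4 total 41, leaving 56 − 41 = 15 for the blank.
The known cells in row 7 total 55, leaving 56 − 55 = 1 for the blank.
The known cells in row 6 total 38, leaving 56 − 38 = 18 for the blank.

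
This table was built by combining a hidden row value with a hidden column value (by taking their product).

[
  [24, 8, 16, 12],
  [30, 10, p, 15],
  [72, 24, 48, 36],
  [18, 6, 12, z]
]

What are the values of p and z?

Each row is a constant multiple of every other row — this is a multiplication table with the headers hidden.
Row 2 is 10/8 = 5/4 times row 1, so its entry in column 3 is 16 × 5/4 = 20.
Row 4 is 6/8 = 3/4 times row 1, so its entry in column 4 is 12 × 3/4 = 9.

p = 20, z = 9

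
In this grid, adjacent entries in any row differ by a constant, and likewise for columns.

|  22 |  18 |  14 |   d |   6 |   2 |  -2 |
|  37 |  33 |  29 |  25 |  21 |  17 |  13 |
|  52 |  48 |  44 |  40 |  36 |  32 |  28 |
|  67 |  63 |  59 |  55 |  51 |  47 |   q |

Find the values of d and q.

Along each row the entries change by -4 per step; down each column they change by 15.
Row 1: from 22 at column 1, stepping by -4 to column 4 gives 10.
Row 4: from 67 at column 1, stepping by -4 to column 7 gives 43.

d = 10, q = 43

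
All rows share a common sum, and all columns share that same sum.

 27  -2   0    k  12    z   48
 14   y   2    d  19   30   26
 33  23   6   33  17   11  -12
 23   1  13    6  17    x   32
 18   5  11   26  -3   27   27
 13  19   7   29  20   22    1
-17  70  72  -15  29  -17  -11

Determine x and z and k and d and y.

Rows 3 and 5 both sum to 111, so that's the common total.
Column 2 has -2 + 23 + 1 + 5 + 19 + 70 = 116; the blank must be 111 − 116 = -5.
Row 2 has 14 − 5 + 2 + 19 + 30 + 26 = 86; the blank must be 111 − 86 = 25.
Column 4 has 25 + 33 + 6 + 26 + 29 − 15 = 104; the blank must be 111 − 104 = 7.
Row 1 has 27 − 2 + 0 + 7 + 12 + 48 = 92; the blank must be 111 − 92 = 19.
Row 4 has 23 + 1 + 13 + 6 + 17 + 32 = 92; the blank must be 111 − 92 = 19.

x = 19, z = 19, k = 7, d = 25, y = -5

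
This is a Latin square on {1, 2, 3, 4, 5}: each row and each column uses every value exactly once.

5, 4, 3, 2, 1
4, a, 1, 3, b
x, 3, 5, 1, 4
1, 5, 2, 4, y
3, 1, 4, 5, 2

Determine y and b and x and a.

Cell (2,2): column 2 already has {1, 3, 4, 5} → 2.
At (row 3, col 1): row 3 already has {1, 3, 4, 5}, so the value is 2.
Cell (4,5): row 4 already has {1, 2, 4, 5} → 3.
Cell (2,5): row 2 already has {1, 2, 3, 4} → 5.

y = 3, b = 5, x = 2, a = 2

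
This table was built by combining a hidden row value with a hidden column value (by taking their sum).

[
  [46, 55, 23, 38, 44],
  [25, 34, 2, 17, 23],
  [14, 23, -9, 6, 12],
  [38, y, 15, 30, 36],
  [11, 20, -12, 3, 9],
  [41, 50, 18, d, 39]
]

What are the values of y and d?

y = 47, d = 33

The difference between any two rows is the same in every column — this is an addition table with the headers hidden.
Row 4 minus row 1 is 15 − 23 = -8, so its entry in column 2 is 55 + (-8) = 47.
Row 6 minus row 1 is 18 − 23 = -5, so its entry in column 4 is 38 + (-5) = 33.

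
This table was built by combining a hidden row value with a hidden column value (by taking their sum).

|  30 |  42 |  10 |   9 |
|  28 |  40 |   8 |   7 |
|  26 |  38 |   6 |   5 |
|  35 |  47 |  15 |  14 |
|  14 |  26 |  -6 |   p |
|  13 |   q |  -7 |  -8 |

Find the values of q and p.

q = 25, p = -7

The difference between any two rows is the same in every column — this is an addition table with the headers hidden.
Row 6 minus row 1 is -7 − 10 = -17, so its entry in column 2 is 42 + (-17) = 25.
Row 5 minus row 1 is -6 − 10 = -16, so its entry in column 4 is 9 + (-16) = -7.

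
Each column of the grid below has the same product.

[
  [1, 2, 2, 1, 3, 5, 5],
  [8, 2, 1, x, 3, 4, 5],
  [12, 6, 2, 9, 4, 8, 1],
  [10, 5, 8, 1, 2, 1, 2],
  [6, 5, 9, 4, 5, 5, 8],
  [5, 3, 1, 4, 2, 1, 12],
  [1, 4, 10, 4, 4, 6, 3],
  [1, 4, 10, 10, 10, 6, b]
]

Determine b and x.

Columns 1 and 3 each multiply to 28800, so every column has product 28800.
Column 7: 5×5×1×2×8×12×3 = 14400, so the missing entry is 28800 ÷ 14400 = 2.
Column 4: 1×9×1×4×4×4×10 = 5760, so the missing entry is 28800 ÷ 5760 = 5.

b = 2, x = 5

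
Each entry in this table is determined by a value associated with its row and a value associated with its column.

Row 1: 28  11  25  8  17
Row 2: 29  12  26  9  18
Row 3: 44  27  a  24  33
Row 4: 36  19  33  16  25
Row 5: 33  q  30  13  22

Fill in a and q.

a = 41, q = 16

The difference between any two rows is the same in every column — this is an addition table with the headers hidden.
Row 3 minus row 1 is 24 − 8 = 16, so its entry in column 3 is 25 + 16 = 41.
Row 5 minus row 1 is 13 − 8 = 5, so its entry in column 2 is 11 + 5 = 16.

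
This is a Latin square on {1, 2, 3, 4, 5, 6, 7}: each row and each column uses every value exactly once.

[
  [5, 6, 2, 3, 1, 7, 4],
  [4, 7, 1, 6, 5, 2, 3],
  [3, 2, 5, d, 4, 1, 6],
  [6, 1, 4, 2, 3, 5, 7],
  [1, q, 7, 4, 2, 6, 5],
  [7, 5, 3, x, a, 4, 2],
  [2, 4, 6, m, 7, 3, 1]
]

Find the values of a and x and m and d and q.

At (row 6, col 5): column 5 already has {1, 2, 3, 4, 5, 7}, so the value is 6.
At (row 3, col 4): row 3 already has {1, 2, 3, 4, 5, 6}, so the value is 7.
For row 6, column 4: row 6 already has {2, 3, 4, 5, 6, 7}; that leaves 1.
At (row 7, col 4): row 7 already has {1, 2, 3, 4, 6, 7}, so the value is 5.
Cell (5,2): row 5 already has {1, 2, 4, 5, 6, 7} → 3.

a = 6, x = 1, m = 5, d = 7, q = 3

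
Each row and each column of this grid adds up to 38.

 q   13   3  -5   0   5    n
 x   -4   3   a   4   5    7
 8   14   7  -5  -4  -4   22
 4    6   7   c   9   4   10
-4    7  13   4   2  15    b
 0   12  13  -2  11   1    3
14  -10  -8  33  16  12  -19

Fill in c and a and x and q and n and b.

Row 5: -4 + 7 + 13 + 4 + 2 + 15 = 37, so its missing entry is 38 − 37 = 1.
Column 7: 7 + 22 + 10 + 1 + 3 − 19 = 24, so its missing entry is 38 − 24 = 14.
Row 1: 13 + 3 − 5 + 0 + 5 + 14 = 30, so its missing entry is 38 − 30 = 8.
Row 4: 4 + 6 + 7 + 9 + 4 + 10 = 40, so its missing entry is 38 − 40 = -2.
Column 1: 8 + 8 + 4 − 4 + 0 + 14 = 30, so its missing entry is 38 − 30 = 8.
Row 2: 8 − 4 + 3 + 4 + 5 + 7 = 23, so its missing entry is 38 − 23 = 15.

c = -2, a = 15, x = 8, q = 8, n = 14, b = 1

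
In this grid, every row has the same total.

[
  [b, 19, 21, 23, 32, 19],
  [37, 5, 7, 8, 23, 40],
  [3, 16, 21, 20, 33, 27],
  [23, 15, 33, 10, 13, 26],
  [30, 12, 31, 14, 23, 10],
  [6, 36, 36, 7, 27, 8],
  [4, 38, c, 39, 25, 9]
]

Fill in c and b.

c = 5, b = 6

Row 3 sums to 120 and so does row 6; that's the common total.
In row 7 the known cells total 115, leaving 120 − 115 = 5.
In row 1 the known cells total 114, leaving 120 − 114 = 6.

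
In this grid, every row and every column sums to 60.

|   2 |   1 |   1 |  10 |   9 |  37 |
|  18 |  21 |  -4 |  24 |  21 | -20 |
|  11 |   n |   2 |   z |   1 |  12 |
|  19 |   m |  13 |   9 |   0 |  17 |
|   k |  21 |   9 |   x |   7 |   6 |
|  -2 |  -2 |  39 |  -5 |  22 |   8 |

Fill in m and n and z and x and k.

m = 2, n = 17, z = 17, x = 5, k = 12

The known cells in column 1 total 48, leaving 60 − 48 = 12 for the blank.
The known cells in row 5 total 55, leaving 60 − 55 = 5 for the blank.
The known cells in row 4 total 58, leaving 60 − 58 = 2 for the blank.
The known cells in column 2 total 43, leaving 60 − 43 = 17 for the blank.
The known cells in row 3 total 43, leaving 60 − 43 = 17 for the blank.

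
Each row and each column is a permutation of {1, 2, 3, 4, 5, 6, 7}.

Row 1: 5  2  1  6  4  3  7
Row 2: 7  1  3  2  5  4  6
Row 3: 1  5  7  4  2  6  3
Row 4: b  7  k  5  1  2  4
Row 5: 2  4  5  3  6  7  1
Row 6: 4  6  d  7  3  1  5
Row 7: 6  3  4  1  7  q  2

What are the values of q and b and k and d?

Cell (4,1): column 1 already has {1, 2, 4, 5, 6, 7} → 3.
For row 4, column 3: row 4 already has {1, 2, 3, 4, 5, 7}; that leaves 6.
Cell (7,6): row 7 already has {1, 2, 3, 4, 6, 7} → 5.
At (row 6, col 3): row 6 already has {1, 3, 4, 5, 6, 7}, so the value is 2.

q = 5, b = 3, k = 6, d = 2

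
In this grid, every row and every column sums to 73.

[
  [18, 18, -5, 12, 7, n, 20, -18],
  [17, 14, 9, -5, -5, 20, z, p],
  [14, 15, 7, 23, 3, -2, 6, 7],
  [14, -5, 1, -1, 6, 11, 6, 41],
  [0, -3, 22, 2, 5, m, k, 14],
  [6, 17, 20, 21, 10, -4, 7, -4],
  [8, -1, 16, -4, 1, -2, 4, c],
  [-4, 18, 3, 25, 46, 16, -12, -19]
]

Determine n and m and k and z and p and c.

The known cells in row 7 total 22, leaving 73 − 22 = 51 for the blank.
The known cells in column 8 total 72, leaving 73 − 72 = 1 for the blank.
The known cells in row 1 total 52, leaving 73 − 52 = 21 for the blank.
The known cells in column 6 total 60, leaving 73 − 60 = 13 for the blank.
The known cells in row 5 total 53, leaving 73 − 53 = 20 for the blank.
The known cells in row 2 total 51, leaving 73 − 51 = 22 for the blank.

n = 21, m = 13, k = 20, z = 22, p = 1, c = 51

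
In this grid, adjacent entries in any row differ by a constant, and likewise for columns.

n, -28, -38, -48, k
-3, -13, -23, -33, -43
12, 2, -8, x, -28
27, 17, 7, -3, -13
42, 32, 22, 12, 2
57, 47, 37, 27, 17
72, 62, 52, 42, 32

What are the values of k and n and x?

k = -58, n = -18, x = -18

Along each row the entries change by -10 per step; down each column they change by 15.
Row 1: from -28 at column 2, stepping by -10 to column 5 gives -58.
Row 1: from -28 at column 2, stepping by -10 to column 1 gives -18.
Row 3: from 12 at column 1, stepping by -10 to column 4 gives -18.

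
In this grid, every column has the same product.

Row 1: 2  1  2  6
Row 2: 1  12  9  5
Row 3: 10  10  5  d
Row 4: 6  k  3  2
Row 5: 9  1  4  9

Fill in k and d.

k = 9, d = 2

Columns 1 and 3 each multiply to 1080, so every column has product 1080.
Column 2: 1×12×10×1 = 120, so the missing entry is 1080 ÷ 120 = 9.
Column 4: 6×5×2×9 = 540, so the missing entry is 1080 ÷ 540 = 2.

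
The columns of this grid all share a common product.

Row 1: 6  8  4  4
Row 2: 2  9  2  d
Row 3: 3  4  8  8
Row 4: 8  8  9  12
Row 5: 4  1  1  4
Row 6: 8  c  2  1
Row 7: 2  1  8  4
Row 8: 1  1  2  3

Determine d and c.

Columns 1 and 3 each multiply to 18432, so every column has product 18432.
Column 4: 4×8×12×4×1×4×3 = 18432, so the missing entry is 18432 ÷ 18432 = 1.
Column 2: 8×9×4×8×1×1×1 = 2304, so the missing entry is 18432 ÷ 2304 = 8.

d = 1, c = 8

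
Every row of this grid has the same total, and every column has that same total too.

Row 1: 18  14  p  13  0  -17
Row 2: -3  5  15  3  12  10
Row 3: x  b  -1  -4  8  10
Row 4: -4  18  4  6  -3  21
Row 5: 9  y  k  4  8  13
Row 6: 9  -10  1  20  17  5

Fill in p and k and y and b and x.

Rows 2 and 4 both sum to 42, so that's the common total.
Column 1 has 18 − 3 − 4 + 9 + 9 = 29; the blank must be 42 − 29 = 13.
Row 3 has 13 − 1 − 4 + 8 + 10 = 26; the blank must be 42 − 26 = 16.
Row 1 has 18 + 14 + 13 + 0 − 17 = 28; the blank must be 42 − 28 = 14.
Column 3 has 14 + 15 − 1 + 4 + 1 = 33; the blank must be 42 − 33 = 9.
Row 5 has 9 + 9 + 4 + 8 + 13 = 43; the blank must be 42 − 43 = -1.

p = 14, k = 9, y = -1, b = 16, x = 13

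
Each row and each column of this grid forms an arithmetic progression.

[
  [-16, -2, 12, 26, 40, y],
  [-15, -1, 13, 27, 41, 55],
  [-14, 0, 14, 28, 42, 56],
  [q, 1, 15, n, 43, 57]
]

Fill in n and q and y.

Along each row the entries change by 14 per step; down each column they change by 1.
Row 4: from 1 at column 2, stepping by 14 to column 4 gives 29.
Row 4: from 1 at column 2, stepping by 14 to column 1 gives -13.
Row 1: from -16 at column 1, stepping by 14 to column 6 gives 54.

n = 29, q = -13, y = 54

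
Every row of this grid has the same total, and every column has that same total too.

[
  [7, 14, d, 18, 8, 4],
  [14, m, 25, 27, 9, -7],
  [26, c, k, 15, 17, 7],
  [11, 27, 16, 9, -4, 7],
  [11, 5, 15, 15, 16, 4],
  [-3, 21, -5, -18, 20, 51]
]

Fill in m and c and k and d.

m = -2, c = 1, k = 0, d = 15

Rows 4 and 5 both sum to 66, so that's the common total.
The known cells in row 1 total 51, leaving 66 − 51 = 15 for the blank.
The known cells in row 2 total 68, leaving 66 − 68 = -2 for the blank.
The known cells in column 2 total 65, leaving 66 − 65 = 1 for the blank.
The known cells in row 3 total 66, leaving 66 − 66 = 0 for the blank.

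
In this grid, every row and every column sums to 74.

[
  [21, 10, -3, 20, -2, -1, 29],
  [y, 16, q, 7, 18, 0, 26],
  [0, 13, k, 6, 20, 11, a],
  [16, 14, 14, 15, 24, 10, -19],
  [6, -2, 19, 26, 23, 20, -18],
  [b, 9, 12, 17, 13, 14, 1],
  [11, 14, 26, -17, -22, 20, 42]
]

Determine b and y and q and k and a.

b = 8, y = 12, q = -5, k = 11, a = 13

Row 6 has 9 + 12 + 17 + 13 + 14 + 1 = 66; the blank must be 74 − 66 = 8.
Column 7 has 29 + 26 − 19 − 18 + 1 + 42 = 61; the blank must be 74 − 61 = 13.
Row 3 has 0 + 13 + 6 + 20 + 11 + 13 = 63; the blank must be 74 − 63 = 11.
Column 3 has -3 + 11 + 14 + 19 + 12 + 26 = 79; the blank must be 74 − 79 = -5.
Row 2 has 16 − 5 + 7 + 18 + 0 + 26 = 62; the blank must be 74 − 62 = 12.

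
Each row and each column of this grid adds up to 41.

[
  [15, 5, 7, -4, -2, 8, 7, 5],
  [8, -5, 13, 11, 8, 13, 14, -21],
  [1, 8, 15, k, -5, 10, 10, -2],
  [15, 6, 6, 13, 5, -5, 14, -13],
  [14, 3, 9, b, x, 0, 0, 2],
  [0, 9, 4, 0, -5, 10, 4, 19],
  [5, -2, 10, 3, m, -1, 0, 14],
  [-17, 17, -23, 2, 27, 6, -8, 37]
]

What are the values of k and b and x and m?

Row 3 has 1 + 8 + 15 − 5 + 10 + 10 − 2 = 37; the blank must be 41 − 37 = 4.
Row 7 has 5 − 2 + 10 + 3 − 1 + 0 + 14 = 29; the blank must be 41 − 29 = 12.
Column 5 has -2 + 8 − 5 + 5 − 5 + 12 + 27 = 40; the blank must be 41 − 40 = 1.
Row 5 has 14 + 3 + 9 + 1 + 0 + 0 + 2 = 29; the blank must be 41 − 29 = 12.

k = 4, b = 12, x = 1, m = 12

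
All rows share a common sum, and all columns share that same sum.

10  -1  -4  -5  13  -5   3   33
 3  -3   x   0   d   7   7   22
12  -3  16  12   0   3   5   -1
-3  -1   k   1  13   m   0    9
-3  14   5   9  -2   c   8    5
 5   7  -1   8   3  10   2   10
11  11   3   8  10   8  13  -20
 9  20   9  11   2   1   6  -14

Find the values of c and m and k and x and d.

c = 8, m = 12, k = 13, x = 3, d = 5

Rows 1 and 3 both sum to 44, so that's the common total.
Column 5 has 13 + 0 + 13 − 2 + 3 + 10 + 2 = 39; the blank must be 44 − 39 = 5.
Row 2 has 3 − 3 + 0 + 5 + 7 + 7 + 22 = 41; the blank must be 44 − 41 = 3.
Row 5 has -3 + 14 + 5 + 9 − 2 + 8 + 5 = 36; the blank must be 44 − 36 = 8.
Column 3 has -4 + 3 + 16 + 5 − 1 + 3 + 9 = 31; the blank must be 44 − 31 = 13.
Row 4 has -3 − 1 + 13 + 1 + 13 + 0 + 9 = 32; the blank must be 44 − 32 = 12.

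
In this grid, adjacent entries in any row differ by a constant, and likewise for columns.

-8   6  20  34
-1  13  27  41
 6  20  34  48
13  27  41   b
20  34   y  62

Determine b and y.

Along each row the entries change by 14 per step; down each column they change by 7.
Row 4: from 13 at column 1, stepping by 14 to column 4 gives 55.
Row 5: from 20 at column 1, stepping by 14 to column 3 gives 48.

b = 55, y = 48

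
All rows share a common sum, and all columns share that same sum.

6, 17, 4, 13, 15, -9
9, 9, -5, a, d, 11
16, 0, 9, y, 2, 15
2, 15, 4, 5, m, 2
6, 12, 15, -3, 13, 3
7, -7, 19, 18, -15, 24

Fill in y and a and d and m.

y = 4, a = 9, d = 13, m = 18

Rows 1 and 5 both sum to 46, so that's the common total.
Row 3: 16 + 0 + 9 + 2 + 15 = 42, so its missing entry is 46 − 42 = 4.
Column 4: 13 + 4 + 5 − 3 + 18 = 37, so its missing entry is 46 − 37 = 9.
Row 4: 2 + 15 + 4 + 5 + 2 = 28, so its missing entry is 46 − 28 = 18.
Row 2: 9 + 9 − 5 + 9 + 11 = 33, so its missing entry is 46 − 33 = 13.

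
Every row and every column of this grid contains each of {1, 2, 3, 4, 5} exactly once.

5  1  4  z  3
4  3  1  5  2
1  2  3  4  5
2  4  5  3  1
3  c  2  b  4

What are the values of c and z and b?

c = 5, z = 2, b = 1

For row 1, column 4: row 1 already has {1, 3, 4, 5}; that leaves 2.
Cell (5,2): column 2 already has {1, 2, 3, 4} → 5.
At (row 5, col 4): row 5 already has {2, 3, 4, 5}, so the value is 1.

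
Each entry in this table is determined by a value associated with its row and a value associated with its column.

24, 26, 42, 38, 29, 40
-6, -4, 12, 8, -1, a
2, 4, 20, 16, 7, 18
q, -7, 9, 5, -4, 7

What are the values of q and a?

The difference between any two rows is the same in every column — this is an addition table with the headers hidden.
Row 4 minus row 1 is -7 − 26 = -33, so its entry in column 1 is 24 + (-33) = -9.
Row 2 minus row 1 is -4 − 26 = -30, so its entry in column 6 is 40 + (-30) = 10.

q = -9, a = 10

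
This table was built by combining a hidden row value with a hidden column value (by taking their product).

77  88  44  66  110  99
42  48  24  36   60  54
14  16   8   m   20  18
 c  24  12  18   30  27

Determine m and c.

Each row is a constant multiple of every other row — this is a multiplication table with the headers hidden.
Row 3 is 8/44 = 2/11 times row 1, so its entry in column 4 is 66 × 2/11 = 12.
Row 4 is 12/44 = 3/11 times row 1, so its entry in column 1 is 77 × 3/11 = 21.

m = 12, c = 21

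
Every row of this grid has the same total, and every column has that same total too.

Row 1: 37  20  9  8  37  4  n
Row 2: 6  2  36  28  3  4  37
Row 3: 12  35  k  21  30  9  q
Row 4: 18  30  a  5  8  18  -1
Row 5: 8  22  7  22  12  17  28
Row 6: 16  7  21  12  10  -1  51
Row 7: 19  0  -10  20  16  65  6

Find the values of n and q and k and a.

Rows 2 and 5 both sum to 116, so that's the common total.
Row 4 has 18 + 30 + 5 + 8 + 18 − 1 = 78; the blank must be 116 − 78 = 38.
Column 3 has 9 + 36 + 38 + 7 + 21 − 10 = 101; the blank must be 116 − 101 = 15.
Row 3 has 12 + 35 + 15 + 21 + 30 + 9 = 122; the blank must be 116 − 122 = -6.
Row 1 has 37 + 20 + 9 + 8 + 37 + 4 = 115; the blank must be 116 − 115 = 1.

n = 1, q = -6, k = 15, a = 38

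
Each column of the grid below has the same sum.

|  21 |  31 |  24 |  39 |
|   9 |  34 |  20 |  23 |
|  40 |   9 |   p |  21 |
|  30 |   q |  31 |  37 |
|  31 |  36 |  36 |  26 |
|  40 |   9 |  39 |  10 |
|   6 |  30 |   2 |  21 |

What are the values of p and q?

p = 25, q = 28

Column 1 sums to 177 and so does column 4; that's the common total.
In column 3 the known cells total 152, leaving 177 − 152 = 25.
In column 2 the known cells total 149, leaving 177 − 149 = 28.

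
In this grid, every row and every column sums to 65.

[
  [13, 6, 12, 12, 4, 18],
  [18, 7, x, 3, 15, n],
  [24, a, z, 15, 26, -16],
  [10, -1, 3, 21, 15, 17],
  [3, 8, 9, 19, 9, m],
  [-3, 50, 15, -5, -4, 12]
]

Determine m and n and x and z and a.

The known cells in column 2 total 70, leaving 65 − 70 = -5 for the blank.
The known cells in row 5 total 48, leaving 65 − 48 = 17 for the blank.
The known cells in column 6 total 48, leaving 65 − 48 = 17 for the blank.
The known cells in row 2 total 60, leaving 65 − 60 = 5 for the blank.
The known cells in row 3 total 44, leaving 65 − 44 = 21 for the blank.

m = 17, n = 17, x = 5, z = 21, a = -5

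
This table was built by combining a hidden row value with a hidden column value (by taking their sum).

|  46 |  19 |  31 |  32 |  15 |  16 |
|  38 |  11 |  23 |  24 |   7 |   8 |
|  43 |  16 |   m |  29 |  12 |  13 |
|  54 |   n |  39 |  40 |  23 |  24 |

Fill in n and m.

n = 27, m = 28

The difference between any two rows is the same in every column — this is an addition table with the headers hidden.
Row 4 minus row 1 is 24 − 16 = 8, so its entry in column 2 is 19 + 8 = 27.
Row 3 minus row 1 is 13 − 16 = -3, so its entry in column 3 is 31 + (-3) = 28.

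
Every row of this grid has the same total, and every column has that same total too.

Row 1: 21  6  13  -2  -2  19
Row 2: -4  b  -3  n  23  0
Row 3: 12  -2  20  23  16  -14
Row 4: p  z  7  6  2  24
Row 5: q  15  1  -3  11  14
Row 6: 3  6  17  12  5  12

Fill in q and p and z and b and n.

Rows 1 and 3 both sum to 55, so that's the common total.
Row 5 has 15 + 1 − 3 + 11 + 14 = 38; the blank must be 55 − 38 = 17.
Column 1 has 21 − 4 + 12 + 17 + 3 = 49; the blank must be 55 − 49 = 6.
Row 4 has 6 + 7 + 6 + 2 + 24 = 45; the blank must be 55 − 45 = 10.
Column 2 has 6 − 2 + 10 + 15 + 6 = 35; the blank must be 55 − 35 = 20.
Row 2 has -4 + 20 − 3 + 23 + 0 = 36; the blank must be 55 − 36 = 19.

q = 17, p = 6, z = 10, b = 20, n = 19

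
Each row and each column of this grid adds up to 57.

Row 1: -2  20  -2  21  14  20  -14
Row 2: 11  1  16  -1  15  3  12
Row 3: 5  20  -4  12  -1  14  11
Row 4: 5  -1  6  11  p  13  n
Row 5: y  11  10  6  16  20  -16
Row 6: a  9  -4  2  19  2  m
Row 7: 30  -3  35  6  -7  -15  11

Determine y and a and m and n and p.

The known cells in row 5 total 47, leaving 57 − 47 = 10 for the blank.
The known cells in column 5 total 56, leaving 57 − 56 = 1 for the blank.
The known cells in column 1 total 59, leaving 57 − 59 = -2 for the blank.
The known cells in row 6 total 26, leaving 57 − 26 = 31 for the blank.
The known cells in row 4 total 35, leaving 57 − 35 = 22 for the blank.

y = 10, a = -2, m = 31, n = 22, p = 1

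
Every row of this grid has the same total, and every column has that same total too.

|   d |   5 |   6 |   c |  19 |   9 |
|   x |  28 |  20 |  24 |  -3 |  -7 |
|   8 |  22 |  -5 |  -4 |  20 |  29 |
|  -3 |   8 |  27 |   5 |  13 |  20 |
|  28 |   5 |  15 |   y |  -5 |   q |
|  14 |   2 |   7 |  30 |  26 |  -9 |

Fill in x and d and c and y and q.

Rows 3 and 4 both sum to 70, so that's the common total.
Column 6 has 9 − 7 + 29 + 20 − 9 = 42; the blank must be 70 − 42 = 28.
Row 5 has 28 + 5 + 15 − 5 + 28 = 71; the blank must be 70 − 71 = -1.
Column 4 has 24 − 4 + 5 − 1 + 30 = 54; the blank must be 70 − 54 = 16.
Row 1 has 5 + 6 + 16 + 19 + 9 = 55; the blank must be 70 − 55 = 15.
Row 2 has 28 + 20 + 24 − 3 − 7 = 62; the blank must be 70 − 62 = 8.

x = 8, d = 15, c = 16, y = -1, q = 28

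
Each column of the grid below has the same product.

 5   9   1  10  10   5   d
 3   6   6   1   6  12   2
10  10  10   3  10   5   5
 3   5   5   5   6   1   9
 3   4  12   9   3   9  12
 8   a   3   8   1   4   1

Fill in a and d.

a = 1, d = 10

Columns 5 and 6 each multiply to 10800, so every column has product 10800.
Column 2: 9×6×10×5×4 = 10800, so the missing entry is 10800 ÷ 10800 = 1.
Column 7: 2×5×9×12×1 = 1080, so the missing entry is 10800 ÷ 1080 = 10.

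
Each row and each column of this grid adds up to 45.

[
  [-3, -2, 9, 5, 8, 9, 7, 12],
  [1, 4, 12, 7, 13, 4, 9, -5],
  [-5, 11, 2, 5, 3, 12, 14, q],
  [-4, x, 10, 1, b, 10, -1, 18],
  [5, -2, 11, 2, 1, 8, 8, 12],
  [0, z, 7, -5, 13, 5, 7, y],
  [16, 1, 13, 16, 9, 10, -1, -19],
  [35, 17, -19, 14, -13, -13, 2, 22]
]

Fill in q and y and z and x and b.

Column 5: 8 + 13 + 3 + 1 + 13 + 9 − 13 = 34, so its missing entry is 45 − 34 = 11.
Row 3: -5 + 11 + 2 + 5 + 3 + 12 + 14 = 42, so its missing entry is 45 − 42 = 3.
Row 4: -4 + 10 + 1 + 11 + 10 − 1 + 18 = 45, so its missing entry is 45 − 45 = 0.
Column 2: -2 + 4 + 11 + 0 − 2 + 1 + 17 = 29, so its missing entry is 45 − 29 = 16.
Row 6: 0 + 16 + 7 − 5 + 13 + 5 + 7 = 43, so its missing entry is 45 − 43 = 2.

q = 3, y = 2, z = 16, x = 0, b = 11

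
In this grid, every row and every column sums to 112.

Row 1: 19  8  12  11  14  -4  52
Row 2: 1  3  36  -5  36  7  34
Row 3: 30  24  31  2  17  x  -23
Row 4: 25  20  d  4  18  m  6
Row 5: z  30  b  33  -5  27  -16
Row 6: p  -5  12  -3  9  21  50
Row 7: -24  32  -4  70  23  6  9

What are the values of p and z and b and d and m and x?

p = 28, z = 33, b = 10, d = 15, m = 24, x = 31

Row 6: -5 + 12 − 3 + 9 + 21 + 50 = 84, so its missing entry is 112 − 84 = 28.
Column 1: 19 + 1 + 30 + 25 + 28 − 24 = 79, so its missing entry is 112 − 79 = 33.
Row 5: 33 + 30 + 33 − 5 + 27 − 16 = 102, so its missing entry is 112 − 102 = 10.
Column 3: 12 + 36 + 31 + 10 + 12 − 4 = 97, so its missing entry is 112 − 97 = 15.
Row 3: 30 + 24 + 31 + 2 + 17 − 23 = 81, so its missing entry is 112 − 81 = 31.
Row 4: 25 + 20 + 15 + 4 + 18 + 6 = 88, so its missing entry is 112 − 88 = 24.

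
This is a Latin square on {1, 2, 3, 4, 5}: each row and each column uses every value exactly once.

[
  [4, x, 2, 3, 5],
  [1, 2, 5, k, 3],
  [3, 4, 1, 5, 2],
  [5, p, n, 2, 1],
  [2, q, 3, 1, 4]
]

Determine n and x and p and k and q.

n = 4, x = 1, p = 3, k = 4, q = 5

Cell (1,2): row 1 already has {2, 3, 4, 5} → 1.
Cell (5,2): row 5 already has {1, 2, 3, 4} → 5.
At (row 4, col 2): column 2 already has {1, 2, 4, 5}, so the value is 3.
At (row 4, col 3): row 4 already has {1, 2, 3, 5}, so the value is 4.
At (row 2, col 4): row 2 already has {1, 2, 3, 5}, so the value is 4.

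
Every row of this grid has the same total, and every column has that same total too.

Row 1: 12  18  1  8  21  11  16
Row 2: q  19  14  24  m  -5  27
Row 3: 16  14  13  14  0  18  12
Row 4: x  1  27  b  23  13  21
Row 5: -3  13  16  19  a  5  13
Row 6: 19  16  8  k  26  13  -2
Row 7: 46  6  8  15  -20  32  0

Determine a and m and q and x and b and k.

a = 24, m = 13, q = -5, x = 2, b = 0, k = 7

Rows 1 and 3 both sum to 87, so that's the common total.
Row 5: -3 + 13 + 16 + 19 + 5 + 13 = 63, so its missing entry is 87 − 63 = 24.
Row 6: 19 + 16 + 8 + 26 + 13 − 2 = 80, so its missing entry is 87 − 80 = 7.
Column 5: 21 + 0 + 23 + 24 + 26 − 20 = 74, so its missing entry is 87 − 74 = 13.
Column 4: 8 + 24 + 14 + 19 + 7 + 15 = 87, so its missing entry is 87 − 87 = 0.
Row 4: 1 + 27 + 0 + 23 + 13 + 21 = 85, so its missing entry is 87 − 85 = 2.
Row 2: 19 + 14 + 24 + 13 − 5 + 27 = 92, so its missing entry is 87 − 92 = -5.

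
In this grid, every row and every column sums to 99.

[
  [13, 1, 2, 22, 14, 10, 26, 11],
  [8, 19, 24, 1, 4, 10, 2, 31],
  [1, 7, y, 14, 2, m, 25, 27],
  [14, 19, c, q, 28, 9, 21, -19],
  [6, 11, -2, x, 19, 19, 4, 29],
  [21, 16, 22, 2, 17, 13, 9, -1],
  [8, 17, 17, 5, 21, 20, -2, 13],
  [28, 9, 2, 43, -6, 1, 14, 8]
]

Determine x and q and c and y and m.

x = 13, q = -1, c = 28, y = 6, m = 17

The known cells in row 5 total 86, leaving 99 − 86 = 13 for the blank.
The known cells in column 4 total 100, leaving 99 − 100 = -1 for the blank.
The known cells in row 4 total 71, leaving 99 − 71 = 28 for the blank.
The known cells in column 3 total 93, leaving 99 − 93 = 6 for the blank.
The known cells in row 3 total 82, leaving 99 − 82 = 17 for the blank.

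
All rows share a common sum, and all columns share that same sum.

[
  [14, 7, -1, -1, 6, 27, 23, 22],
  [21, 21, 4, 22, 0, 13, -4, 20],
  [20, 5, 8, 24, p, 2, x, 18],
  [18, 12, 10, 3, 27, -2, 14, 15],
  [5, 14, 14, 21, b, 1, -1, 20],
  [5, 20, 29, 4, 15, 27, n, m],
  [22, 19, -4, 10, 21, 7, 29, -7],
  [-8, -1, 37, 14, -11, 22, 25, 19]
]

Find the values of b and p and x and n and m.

b = 23, p = 16, x = 4, n = 7, m = -10

Rows 1 and 2 both sum to 97, so that's the common total.
Row 5 has 5 + 14 + 14 + 21 + 1 − 1 + 20 = 74; the blank must be 97 − 74 = 23.
Column 5 has 6 + 0 + 27 + 23 + 15 + 21 − 11 = 81; the blank must be 97 − 81 = 16.
Column 8 has 22 + 20 + 18 + 15 + 20 − 7 + 19 = 107; the blank must be 97 − 107 = -10.
Row 3 has 20 + 5 + 8 + 24 + 16 + 2 + 18 = 93; the blank must be 97 − 93 = 4.
Row 6 has 5 + 20 + 29 + 4 + 15 + 27 − 10 = 90; the blank must be 97 − 90 = 7.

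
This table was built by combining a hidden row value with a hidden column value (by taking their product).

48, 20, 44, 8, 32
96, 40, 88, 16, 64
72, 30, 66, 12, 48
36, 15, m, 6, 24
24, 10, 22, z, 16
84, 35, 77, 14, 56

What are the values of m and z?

m = 33, z = 4

Each row is a constant multiple of every other row — this is a multiplication table with the headers hidden.
Row 4 is 24/32 = 3/4 times row 1, so its entry in column 3 is 44 × 3/4 = 33.
Row 5 is 16/32 = 1/2 times row 1, so its entry in column 4 is 8 × 1/2 = 4.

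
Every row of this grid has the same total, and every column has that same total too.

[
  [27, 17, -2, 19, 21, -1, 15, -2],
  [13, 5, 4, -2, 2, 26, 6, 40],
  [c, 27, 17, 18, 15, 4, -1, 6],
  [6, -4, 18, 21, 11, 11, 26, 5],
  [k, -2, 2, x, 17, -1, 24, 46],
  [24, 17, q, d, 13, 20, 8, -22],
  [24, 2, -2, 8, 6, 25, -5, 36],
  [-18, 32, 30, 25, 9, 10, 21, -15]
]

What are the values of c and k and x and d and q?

Rows 1 and 2 both sum to 94, so that's the common total.
Row 3 has 27 + 17 + 18 + 15 + 4 − 1 + 6 = 86; the blank must be 94 − 86 = 8.
Column 1 has 27 + 13 + 8 + 6 + 24 + 24 − 18 = 84; the blank must be 94 − 84 = 10.
Row 5 has 10 − 2 + 2 + 17 − 1 + 24 + 46 = 96; the blank must be 94 − 96 = -2.
Column 4 has 19 − 2 + 18 + 21 − 2 + 8 + 25 = 87; the blank must be 94 − 87 = 7.
Row 6 has 24 + 17 + 7 + 13 + 20 + 8 − 22 = 67; the blank must be 94 − 67 = 27.

c = 8, k = 10, x = -2, d = 7, q = 27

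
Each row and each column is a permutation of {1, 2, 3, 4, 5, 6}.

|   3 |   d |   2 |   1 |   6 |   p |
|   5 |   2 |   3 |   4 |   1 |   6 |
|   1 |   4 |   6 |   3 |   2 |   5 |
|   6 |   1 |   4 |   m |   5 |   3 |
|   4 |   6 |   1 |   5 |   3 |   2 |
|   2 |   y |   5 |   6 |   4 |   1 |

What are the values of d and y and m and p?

Cell (4,4): row 4 already has {1, 3, 4, 5, 6} → 2.
At (row 6, col 2): row 6 already has {1, 2, 4, 5, 6}, so the value is 3.
Cell (1,2): column 2 already has {1, 2, 3, 4, 6} → 5.
At (row 1, col 6): row 1 already has {1, 2, 3, 5, 6}, so the value is 4.

d = 5, y = 3, m = 2, p = 4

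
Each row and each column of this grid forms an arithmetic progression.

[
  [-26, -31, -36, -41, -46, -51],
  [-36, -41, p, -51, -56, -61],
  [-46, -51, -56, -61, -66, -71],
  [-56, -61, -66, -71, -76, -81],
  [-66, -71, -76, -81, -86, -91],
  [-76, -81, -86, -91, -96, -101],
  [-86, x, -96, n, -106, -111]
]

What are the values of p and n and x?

Along each row the entries change by -5 per step; down each column they change by -10.
Row 2: from -36 at column 1, stepping by -5 to column 3 gives -46.
Row 7: from -86 at column 1, stepping by -5 to column 4 gives -101.
Row 7: from -86 at column 1, stepping by -5 to column 2 gives -91.

p = -46, n = -101, x = -91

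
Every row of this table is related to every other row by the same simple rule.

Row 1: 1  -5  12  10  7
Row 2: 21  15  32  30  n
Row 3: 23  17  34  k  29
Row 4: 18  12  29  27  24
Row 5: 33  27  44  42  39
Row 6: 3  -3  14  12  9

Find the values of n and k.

n = 27, k = 32

The difference between any two rows is the same in every column — this is an addition table with the headers hidden.
Row 2 minus row 1 is 21 − 1 = 20, so its entry in column 5 is 7 + 20 = 27.
Row 3 minus row 1 is 23 − 1 = 22, so its entry in column 4 is 10 + 22 = 32.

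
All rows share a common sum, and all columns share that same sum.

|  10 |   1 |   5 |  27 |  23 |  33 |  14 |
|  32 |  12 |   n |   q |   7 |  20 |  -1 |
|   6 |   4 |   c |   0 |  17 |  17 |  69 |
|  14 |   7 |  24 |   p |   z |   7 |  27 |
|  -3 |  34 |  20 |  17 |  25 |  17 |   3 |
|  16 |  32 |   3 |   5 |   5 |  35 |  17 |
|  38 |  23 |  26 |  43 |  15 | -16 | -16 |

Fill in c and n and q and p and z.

c = 0, n = 35, q = 8, p = 13, z = 21

Rows 1 and 5 both sum to 113, so that's the common total.
The known cells in column 5 total 92, leaving 113 − 92 = 21 for the blank.
The known cells in row 4 total 100, leaving 113 − 100 = 13 for the blank.
The known cells in row 3 total 113, leaving 113 − 113 = 0 for the blank.
The known cells in column 3 total 78, leaving 113 − 78 = 35 for the blank.
The known cells in row 2 total 105, leaving 113 − 105 = 8 for the blank.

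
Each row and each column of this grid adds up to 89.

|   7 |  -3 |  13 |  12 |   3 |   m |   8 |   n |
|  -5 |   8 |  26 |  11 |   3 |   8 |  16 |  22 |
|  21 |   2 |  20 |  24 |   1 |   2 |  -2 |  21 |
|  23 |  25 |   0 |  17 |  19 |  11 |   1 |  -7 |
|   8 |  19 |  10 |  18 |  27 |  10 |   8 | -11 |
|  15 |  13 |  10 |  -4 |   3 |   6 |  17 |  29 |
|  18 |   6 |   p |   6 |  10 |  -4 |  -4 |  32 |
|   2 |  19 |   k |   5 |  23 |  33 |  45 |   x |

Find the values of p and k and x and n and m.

p = 25, k = -15, x = -23, n = 26, m = 23

The known cells in row 7 total 64, leaving 89 − 64 = 25 for the blank.
The known cells in column 3 total 104, leaving 89 − 104 = -15 for the blank.
The known cells in row 8 total 112, leaving 89 − 112 = -23 for the blank.
The known cells in column 8 total 63, leaving 89 − 63 = 26 for the blank.
The known cells in row 1 total 66, leaving 89 − 66 = 23 for the blank.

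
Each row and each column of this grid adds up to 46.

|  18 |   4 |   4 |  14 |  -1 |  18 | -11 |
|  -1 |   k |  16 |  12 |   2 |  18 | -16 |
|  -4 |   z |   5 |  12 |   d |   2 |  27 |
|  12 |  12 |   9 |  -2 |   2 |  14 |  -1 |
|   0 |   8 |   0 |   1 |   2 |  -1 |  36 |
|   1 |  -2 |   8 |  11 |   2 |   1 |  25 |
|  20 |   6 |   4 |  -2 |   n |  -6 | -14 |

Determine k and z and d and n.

k = 15, z = 3, d = 1, n = 38

The known cells in row 2 total 31, leaving 46 − 31 = 15 for the blank.
The known cells in row 7 total 8, leaving 46 − 8 = 38 for the blank.
The known cells in column 2 total 43, leaving 46 − 43 = 3 for the blank.
The known cells in row 3 total 45, leaving 46 − 45 = 1 for the blank.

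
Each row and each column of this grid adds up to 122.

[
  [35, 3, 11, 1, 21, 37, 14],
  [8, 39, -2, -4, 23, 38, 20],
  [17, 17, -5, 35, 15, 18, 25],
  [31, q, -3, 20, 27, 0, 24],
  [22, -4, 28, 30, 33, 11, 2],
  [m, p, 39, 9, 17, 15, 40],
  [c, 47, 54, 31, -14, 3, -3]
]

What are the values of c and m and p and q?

The known cells in row 4 total 99, leaving 122 − 99 = 23 for the blank.
The known cells in column 2 total 125, leaving 122 − 125 = -3 for the blank.
The known cells in row 6 total 117, leaving 122 − 117 = 5 for the blank.
The known cells in row 7 total 118, leaving 122 − 118 = 4 for the blank.

c = 4, m = 5, p = -3, q = 23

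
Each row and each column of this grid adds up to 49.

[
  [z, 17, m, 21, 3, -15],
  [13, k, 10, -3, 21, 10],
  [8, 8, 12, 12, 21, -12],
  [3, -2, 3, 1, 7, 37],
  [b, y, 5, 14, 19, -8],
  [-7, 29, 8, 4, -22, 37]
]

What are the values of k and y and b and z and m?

k = -2, y = -1, b = 20, z = 12, m = 11

Row 2 has 13 + 10 − 3 + 21 + 10 = 51; the blank must be 49 − 51 = -2.
Column 3 has 10 + 12 + 3 + 5 + 8 = 38; the blank must be 49 − 38 = 11.
Row 1 has 17 + 11 + 21 + 3 − 15 = 37; the blank must be 49 − 37 = 12.
Column 1 has 12 + 13 + 8 + 3 − 7 = 29; the blank must be 49 − 29 = 20.
Row 5 has 20 + 5 + 14 + 19 − 8 = 50; the blank must be 49 − 50 = -1.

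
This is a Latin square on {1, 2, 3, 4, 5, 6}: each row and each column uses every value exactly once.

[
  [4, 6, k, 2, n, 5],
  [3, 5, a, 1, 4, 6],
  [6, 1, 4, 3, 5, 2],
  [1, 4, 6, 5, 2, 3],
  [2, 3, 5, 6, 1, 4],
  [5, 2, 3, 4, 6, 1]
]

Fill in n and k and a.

n = 3, k = 1, a = 2

For row 2, column 3: row 2 already has {1, 3, 4, 5, 6}; that leaves 2.
At (row 1, col 3): column 3 already has {2, 3, 4, 5, 6}, so the value is 1.
For row 1, column 5: row 1 already has {1, 2, 4, 5, 6}; that leaves 3.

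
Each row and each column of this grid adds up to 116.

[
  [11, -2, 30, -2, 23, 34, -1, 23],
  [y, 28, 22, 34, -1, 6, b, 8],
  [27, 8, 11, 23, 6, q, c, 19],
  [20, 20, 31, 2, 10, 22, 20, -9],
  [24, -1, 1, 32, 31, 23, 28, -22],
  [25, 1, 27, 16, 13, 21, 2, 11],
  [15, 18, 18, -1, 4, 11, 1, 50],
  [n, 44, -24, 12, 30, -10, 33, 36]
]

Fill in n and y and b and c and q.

Row 8 has 44 − 24 + 12 + 30 − 10 + 33 + 36 = 121; the blank must be 116 − 121 = -5.
Column 1 has 11 + 27 + 20 + 24 + 25 + 15 − 5 = 117; the blank must be 116 − 117 = -1.
Row 2 has -1 + 28 + 22 + 34 − 1 + 6 + 8 = 96; the blank must be 116 − 96 = 20.
Column 7 has -1 + 20 + 20 + 28 + 2 + 1 + 33 = 103; the blank must be 116 − 103 = 13.
Row 3 has 27 + 8 + 11 + 23 + 6 + 13 + 19 = 107; the blank must be 116 − 107 = 9.

n = -5, y = -1, b = 20, c = 13, q = 9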